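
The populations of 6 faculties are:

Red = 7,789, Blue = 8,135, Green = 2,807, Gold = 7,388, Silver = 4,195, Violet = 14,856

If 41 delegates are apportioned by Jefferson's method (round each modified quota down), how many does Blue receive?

Standard divisor 45170/41 ≈ 1101.707; standard quotas: Red 7.070, Blue 7.384, Green 2.548, Gold 6.706, Silver 3.808, Violet 13.485.
Rounding down gives 7, 7, 2, 6, 3, 13 = 38 seats, so the divisor must be adjusted.
With modified divisor 1030: modified quotas Red 7.562, Blue 7.898, Green 2.725, Gold 7.173, Silver 4.073, Violet 14.423.
Rounding down: Red 7, Blue 7, Green 2, Gold 7, Silver 4, Violet 14 (total 41).
Blue receives 7.

7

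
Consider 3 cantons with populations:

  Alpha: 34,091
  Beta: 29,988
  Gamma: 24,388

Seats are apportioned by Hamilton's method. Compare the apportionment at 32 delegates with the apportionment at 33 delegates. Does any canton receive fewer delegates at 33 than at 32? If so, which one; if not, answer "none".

none

At 32 seats: Alpha 12, Beta 11, Gamma 9.
At 33 seats: Alpha 13, Beta 11, Gamma 9.
No canton's allocation decreased.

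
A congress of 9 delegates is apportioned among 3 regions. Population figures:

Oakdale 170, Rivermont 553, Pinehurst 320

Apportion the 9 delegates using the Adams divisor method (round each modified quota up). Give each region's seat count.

Oakdale: 2; Rivermont: 4; Pinehurst: 3

Standard divisor 1043/9 ≈ 115.889; standard quotas: Oakdale 1.467, Rivermont 4.772, Pinehurst 2.761.
Rounding up gives 2, 5, 3 = 10 seats, so the divisor must be adjusted.
With modified divisor 150: modified quotas Oakdale 1.133, Rivermont 3.687, Pinehurst 2.133.
Rounding up: Oakdale 2, Rivermont 4, Pinehurst 3 (total 9).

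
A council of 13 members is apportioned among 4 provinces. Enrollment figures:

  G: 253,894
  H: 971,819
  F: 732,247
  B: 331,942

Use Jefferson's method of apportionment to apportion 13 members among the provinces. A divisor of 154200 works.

G 1, H 6, F 4, B 2

With modified divisor 154200: modified quotas G 1.647, H 6.302, F 4.749, B 2.153.
Rounding down: G 1, H 6, F 4, B 2 (total 13).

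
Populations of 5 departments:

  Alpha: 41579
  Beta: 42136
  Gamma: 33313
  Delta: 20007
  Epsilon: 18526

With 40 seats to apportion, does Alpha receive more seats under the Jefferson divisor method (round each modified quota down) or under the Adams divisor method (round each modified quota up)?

Jefferson: Alpha 11, Beta 11, Gamma 8, Delta 5, Epsilon 5.
Adams: Alpha 10, Beta 11, Gamma 9, Delta 5, Epsilon 5.
Alpha gets 11 under Jefferson and 10 under Adams.

Jefferson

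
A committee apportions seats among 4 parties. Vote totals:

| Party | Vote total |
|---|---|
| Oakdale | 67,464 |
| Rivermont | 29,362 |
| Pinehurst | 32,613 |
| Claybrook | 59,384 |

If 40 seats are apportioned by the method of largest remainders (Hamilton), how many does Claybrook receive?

13

The standard divisor is 188823/40 ≈ 4720.575.
Standard quotas: Oakdale 14.2915, Rivermont 6.2200, Pinehurst 6.9087, Claybrook 12.5798.
Lower quotas: Oakdale 14, Rivermont 6, Pinehurst 6, Claybrook 12 (sum 38, leaving 2 seats).
Remainders in descending order: Pinehurst 0.9087, Claybrook 0.5798, Oakdale 0.2915, Rivermont 0.2200.
The surplus seats go to Pinehurst, Claybrook.
Claybrook receives 13.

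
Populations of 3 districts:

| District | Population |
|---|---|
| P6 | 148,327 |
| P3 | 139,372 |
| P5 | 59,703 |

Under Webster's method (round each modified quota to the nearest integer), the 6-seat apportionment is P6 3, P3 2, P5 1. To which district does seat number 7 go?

P3

Priority for the next seat is population ÷ (current seats + 0.5).
Priorities: P6 42379.143, P3 55748.800, P5 39802.000.
Highest priority: P3.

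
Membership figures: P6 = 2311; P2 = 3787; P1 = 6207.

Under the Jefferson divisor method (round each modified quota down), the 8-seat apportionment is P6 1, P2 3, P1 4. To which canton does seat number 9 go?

P1

Priority for the next seat is population ÷ (current seats + 1).
Priorities: P6 1155.500, P2 946.750, P1 1241.400.
Highest priority: P1.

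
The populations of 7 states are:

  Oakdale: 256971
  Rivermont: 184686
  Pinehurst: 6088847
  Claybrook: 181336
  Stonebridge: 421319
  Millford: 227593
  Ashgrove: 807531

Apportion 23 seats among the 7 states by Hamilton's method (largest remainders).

Oakdale=1, Rivermont=1, Pinehurst=17, Claybrook=0, Stonebridge=1, Millford=1, Ashgrove=2

Standard divisor: 8168283 ÷ 23 ≈ 355142.739.
Standard quotas: Oakdale 0.7236, Rivermont 0.5200, Pinehurst 17.1448, Claybrook 0.5106, Stonebridge 1.1863, Millford 0.6408, Ashgrove 2.2738.
Lower quotas: Oakdale 0, Rivermont 0, Pinehurst 17, Claybrook 0, Stonebridge 1, Millford 0, Ashgrove 2 (sum 20, leaving 3 seats).
Remainders in descending order: Oakdale 0.7236, Millford 0.6408, Rivermont 0.5200, Claybrook 0.5106, Ashgrove 0.2738, Stonebridge 0.1863, Pinehurst 0.1448.
The surplus seats go to Oakdale, Millford, Rivermont.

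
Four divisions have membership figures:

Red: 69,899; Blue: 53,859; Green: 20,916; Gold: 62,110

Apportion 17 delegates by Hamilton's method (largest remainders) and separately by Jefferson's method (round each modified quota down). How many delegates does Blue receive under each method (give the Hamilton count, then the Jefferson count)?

4 and 5

Hamilton: Red 6, Blue 4, Green 2, Gold 5.
Jefferson: Red 6, Blue 5, Green 1, Gold 5.
Blue gets 4 under Hamilton and 5 under Jefferson.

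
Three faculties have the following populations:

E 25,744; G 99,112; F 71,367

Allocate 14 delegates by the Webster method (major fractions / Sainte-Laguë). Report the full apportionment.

E 2; G 7; F 5

Standard divisor 196223/14 ≈ 14015.929; standard quotas: E 1.837, G 7.071, F 5.092.
Rounding to the nearest integer gives E 2, G 7, F 5 — total 14, matching the house size, so no adjustment is needed.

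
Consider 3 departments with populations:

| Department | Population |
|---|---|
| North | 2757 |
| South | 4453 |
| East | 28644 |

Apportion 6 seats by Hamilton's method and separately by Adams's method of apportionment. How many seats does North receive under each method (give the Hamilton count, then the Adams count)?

0 and 1

Hamilton: North 0, South 1, East 5.
Adams: North 1, South 1, East 4.
North gets 0 under Hamilton and 1 under Adams.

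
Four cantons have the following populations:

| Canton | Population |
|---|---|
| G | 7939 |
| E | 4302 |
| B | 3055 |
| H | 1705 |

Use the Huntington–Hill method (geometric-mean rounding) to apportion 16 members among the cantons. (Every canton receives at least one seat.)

With divisor 1133: modified quotas G 7.007, E 3.797, B 2.696, H 1.505.
Geometric-mean thresholds: G √(7·8)=7.483, E √(3·4)=3.464, B √(2·3)=2.449, H √(1·2)=1.414.
Each quota rounded against its threshold gives G 7, E 4, B 3, H 2 (total 16).

G: 7, E: 4, B: 3, H: 2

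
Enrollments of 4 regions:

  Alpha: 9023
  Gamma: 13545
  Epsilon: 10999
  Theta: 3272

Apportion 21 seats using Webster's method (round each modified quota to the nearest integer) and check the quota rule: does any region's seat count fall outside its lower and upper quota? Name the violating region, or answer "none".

none

Standard quotas: Alpha 5.144, Gamma 7.721, Epsilon 6.270, Theta 1.865.
Webster allocation: Alpha 5, Gamma 8, Epsilon 6, Theta 2.
Every allocation lies between the lower and upper quota.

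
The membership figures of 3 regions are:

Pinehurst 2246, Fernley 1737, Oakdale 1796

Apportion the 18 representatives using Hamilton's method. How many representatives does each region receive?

Pinehurst 7, Fernley 5, Oakdale 6

Total 5779; standard divisor 5779/18 ≈ 321.056.
Standard quotas: Pinehurst 6.996, Fernley 5.410, Oakdale 5.594.
Lower quotas: Pinehurst 6, Fernley 5, Oakdale 5 (sum 16, leaving 2 seats).
Remainders in descending order: Pinehurst 0.996, Oakdale 0.594, Fernley 0.410.
Largest remainders: Pinehurst, Oakdale receive the extra seats.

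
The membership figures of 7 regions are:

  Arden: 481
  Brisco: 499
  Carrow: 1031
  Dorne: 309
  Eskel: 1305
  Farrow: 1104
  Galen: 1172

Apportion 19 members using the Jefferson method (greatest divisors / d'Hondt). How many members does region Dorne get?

Standard divisor 5901/19 ≈ 310.579; standard quotas: Arden 1.549, Brisco 1.607, Carrow 3.320, Dorne 0.995, Eskel 4.202, Farrow 3.555, Galen 3.774.
Rounding down gives 1, 1, 3, 0, 4, 3, 3 = 15 seats, so the divisor must be adjusted.
With modified divisor 259.4: modified quotas Arden 1.854, Brisco 1.924, Carrow 3.975, Dorne 1.191, Eskel 5.031, Farrow 4.256, Galen 4.518.
Rounding down: Arden 1, Brisco 1, Carrow 3, Dorne 1, Eskel 5, Farrow 4, Galen 4 (total 19).
Dorne receives 1.

1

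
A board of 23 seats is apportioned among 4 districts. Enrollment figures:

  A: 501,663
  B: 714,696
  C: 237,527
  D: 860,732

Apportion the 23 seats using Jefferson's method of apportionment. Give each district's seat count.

A=5, B=7, C=2, D=9

Standard divisor 2314618/23 ≈ 100635.565; standard quotas: A 4.985, B 7.102, C 2.360, D 8.553.
Rounding down gives 4, 7, 2, 8 = 21 seats, so the divisor must be adjusted.
With modified divisor 92500: modified quotas A 5.423, B 7.726, C 2.568, D 9.305.
Rounding down: A 5, B 7, C 2, D 9 (total 23).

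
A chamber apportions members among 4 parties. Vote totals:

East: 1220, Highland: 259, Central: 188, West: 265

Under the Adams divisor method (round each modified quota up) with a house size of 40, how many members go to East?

24

Standard divisor 1932/40 ≈ 48.3; standard quotas: East 25.259, Highland 5.362, Central 3.892, West 5.487.
Rounding up gives 26, 6, 4, 6 = 42 seats, so the divisor must be adjusted.
With modified divisor 51: modified quotas East 23.922, Highland 5.078, Central 3.686, West 5.196.
Rounding up: East 24, Highland 6, Central 4, West 6 (total 40).
East receives 24.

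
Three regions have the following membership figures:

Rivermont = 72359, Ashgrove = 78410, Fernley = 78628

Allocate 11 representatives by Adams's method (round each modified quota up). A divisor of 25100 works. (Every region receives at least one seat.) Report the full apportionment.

Rivermont: 3, Ashgrove: 4, Fernley: 4

With modified divisor 25100: modified quotas Rivermont 2.883, Ashgrove 3.124, Fernley 3.133.
Rounding up: Rivermont 3, Ashgrove 4, Fernley 4 (total 11).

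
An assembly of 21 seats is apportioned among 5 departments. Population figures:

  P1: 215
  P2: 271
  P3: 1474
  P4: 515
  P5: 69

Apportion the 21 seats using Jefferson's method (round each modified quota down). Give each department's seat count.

Standard divisor 2544/21 ≈ 121.143; standard quotas: P1 1.775, P2 2.237, P3 12.167, P4 4.251, P5 0.570.
Rounding down gives 1, 2, 12, 4, 0 = 19 seats, so the divisor must be adjusted.
With modified divisor 106: modified quotas P1 2.028, P2 2.557, P3 13.906, P4 4.858, P5 0.651.
Rounding down: P1 2, P2 2, P3 13, P4 4, P5 0 (total 21).

P1=2, P2=2, P3=13, P4=4, P5=0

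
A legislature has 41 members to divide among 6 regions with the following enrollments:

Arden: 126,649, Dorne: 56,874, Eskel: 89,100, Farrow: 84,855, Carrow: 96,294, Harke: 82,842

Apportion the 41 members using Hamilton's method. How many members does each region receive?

Total 536614; standard divisor 536614/41 ≈ 13088.146.
Standard quotas: Arden 9.6766, Dorne 4.3455, Eskel 6.8077, Farrow 6.4833, Carrow 7.3573, Harke 6.3295.
Lower quotas: Arden 9, Dorne 4, Eskel 6, Farrow 6, Carrow 7, Harke 6 (sum 38, leaving 3 seats).
Remainders in descending order: Eskel 0.8077, Arden 0.6766, Farrow 0.4833, Carrow 0.3573, Dorne 0.3455, Harke 0.3295.
The surplus seats go to Eskel, Arden, Farrow.

Arden=10; Dorne=4; Eskel=7; Farrow=7; Carrow=7; Harke=6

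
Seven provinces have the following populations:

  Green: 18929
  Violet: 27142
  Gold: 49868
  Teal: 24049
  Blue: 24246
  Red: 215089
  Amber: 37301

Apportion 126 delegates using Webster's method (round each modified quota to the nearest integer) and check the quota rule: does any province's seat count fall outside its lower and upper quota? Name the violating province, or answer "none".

Standard quotas: Green 6.013, Violet 8.623, Gold 15.842, Teal 7.640, Blue 7.702, Red 68.330, Amber 11.850.
Webster allocation: Green 6, Violet 9, Gold 16, Teal 8, Blue 8, Red 67, Amber 12.
Red has quota 68.330 (lower 68, upper 69) but receives 67 — outside the quota interval.

Red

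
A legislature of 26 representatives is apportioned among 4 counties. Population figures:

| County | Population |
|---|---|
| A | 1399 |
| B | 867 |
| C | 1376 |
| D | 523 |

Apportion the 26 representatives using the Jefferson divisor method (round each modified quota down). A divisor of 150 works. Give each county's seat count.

With modified divisor 150: modified quotas A 9.327, B 5.780, C 9.173, D 3.487.
Rounding down: A 9, B 5, C 9, D 3 (total 26).

A 9, B 5, C 9, D 3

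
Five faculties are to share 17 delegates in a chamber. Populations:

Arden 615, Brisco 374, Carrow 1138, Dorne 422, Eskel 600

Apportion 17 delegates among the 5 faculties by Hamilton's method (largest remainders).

Arden=4, Brisco=2, Carrow=6, Dorne=2, Eskel=3

Total 3149; standard divisor 3149/17 ≈ 185.235.
Standard quotas: Arden 3.320, Brisco 2.019, Carrow 6.144, Dorne 2.278, Eskel 3.239.
Lower quotas: Arden 3, Brisco 2, Carrow 6, Dorne 2, Eskel 3 (sum 16, leaving 1 seat).
Remainders in descending order: Arden 0.320, Dorne 0.278, Eskel 0.239, Carrow 0.144, Brisco 0.019.
The surplus seat goes to Arden.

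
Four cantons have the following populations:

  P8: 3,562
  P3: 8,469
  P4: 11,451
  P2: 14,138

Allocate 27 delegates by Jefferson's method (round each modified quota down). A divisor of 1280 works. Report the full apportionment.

With modified divisor 1280: modified quotas P8 2.783, P3 6.616, P4 8.946, P2 11.045.
Rounding down: P8 2, P3 6, P4 8, P2 11 (total 27).

P8=2, P3=6, P4=8, P2=11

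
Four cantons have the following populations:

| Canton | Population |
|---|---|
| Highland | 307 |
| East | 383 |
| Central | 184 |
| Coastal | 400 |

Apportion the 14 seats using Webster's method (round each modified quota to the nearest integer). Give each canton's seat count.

Standard divisor 1274/14 ≈ 91; standard quotas: Highland 3.374, East 4.209, Central 2.022, Coastal 4.396.
Rounding to the nearest integer gives 3, 4, 2, 4 = 13 seats, so the divisor must be adjusted.
With modified divisor 88.3: modified quotas Highland 3.477, East 4.337, Central 2.084, Coastal 4.530.
Rounding to the nearest integer: Highland 3, East 4, Central 2, Coastal 5 (total 14).

Highland 3, East 4, Central 2, Coastal 5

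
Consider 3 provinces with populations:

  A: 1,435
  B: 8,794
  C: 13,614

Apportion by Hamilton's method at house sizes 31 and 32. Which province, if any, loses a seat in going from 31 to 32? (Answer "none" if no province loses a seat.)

At 31 seats: A 2, B 11, C 18.
At 32 seats: A 2, B 12, C 18.
No province's allocation decreased.

none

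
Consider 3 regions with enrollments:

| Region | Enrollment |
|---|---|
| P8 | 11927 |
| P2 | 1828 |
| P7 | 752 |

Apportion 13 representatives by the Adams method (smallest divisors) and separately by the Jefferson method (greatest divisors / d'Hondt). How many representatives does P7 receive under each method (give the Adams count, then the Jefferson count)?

1 and 0

Adams: P8 10, P2 2, P7 1.
Jefferson: P8 12, P2 1, P7 0.
P7 gets 1 under Adams and 0 under Jefferson.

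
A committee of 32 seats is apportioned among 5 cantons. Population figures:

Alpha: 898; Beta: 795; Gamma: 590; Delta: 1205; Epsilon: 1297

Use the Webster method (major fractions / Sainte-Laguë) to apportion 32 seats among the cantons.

Alpha 6, Beta 5, Gamma 4, Delta 8, Epsilon 9

Standard divisor 4785/32 ≈ 149.531; standard quotas: Alpha 6.005, Beta 5.317, Gamma 3.946, Delta 8.059, Epsilon 8.674.
Rounding to the nearest integer gives Alpha 6, Beta 5, Gamma 4, Delta 8, Epsilon 9 — total 32, matching the house size, so no adjustment is needed.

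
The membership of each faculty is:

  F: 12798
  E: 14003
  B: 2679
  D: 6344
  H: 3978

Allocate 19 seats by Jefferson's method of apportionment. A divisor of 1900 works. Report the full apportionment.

With modified divisor 1900: modified quotas F 6.736, E 7.370, B 1.410, D 3.339, H 2.094.
Rounding down: F 6, E 7, B 1, D 3, H 2 (total 19).

F 6, E 7, B 1, D 3, H 2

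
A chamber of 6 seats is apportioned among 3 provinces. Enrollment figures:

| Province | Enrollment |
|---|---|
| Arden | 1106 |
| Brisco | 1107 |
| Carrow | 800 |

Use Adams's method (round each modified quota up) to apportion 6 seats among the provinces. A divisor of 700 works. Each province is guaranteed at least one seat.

Arden 2, Brisco 2, Carrow 2

With modified divisor 700: modified quotas Arden 1.580, Brisco 1.581, Carrow 1.143.
Rounding up: Arden 2, Brisco 2, Carrow 2 (total 6).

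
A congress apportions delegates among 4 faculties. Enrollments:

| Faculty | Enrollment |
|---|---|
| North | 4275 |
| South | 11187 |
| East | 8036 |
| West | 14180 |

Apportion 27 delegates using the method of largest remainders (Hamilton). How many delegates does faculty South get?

8

Standard divisor: 37678 ÷ 27 ≈ 1395.481.
Standard quotas: North 3.0635, South 8.0166, East 5.7586, West 10.1614.
Lower quotas: North 3, South 8, East 5, West 10 (sum 26, leaving 1 seat).
Remainders in descending order: East 0.7586, West 0.1614, North 0.0635, South 0.0166.
Largest remainder: East receives the extra seat.
South receives 8.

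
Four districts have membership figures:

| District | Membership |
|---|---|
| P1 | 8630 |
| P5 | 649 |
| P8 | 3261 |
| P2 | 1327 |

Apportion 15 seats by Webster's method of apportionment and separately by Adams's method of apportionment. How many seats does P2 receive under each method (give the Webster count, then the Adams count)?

Webster: P1 9, P5 1, P8 4, P2 1.
Adams: P1 8, P5 1, P8 4, P2 2.
P2 gets 1 under Webster and 2 under Adams.

1 and 2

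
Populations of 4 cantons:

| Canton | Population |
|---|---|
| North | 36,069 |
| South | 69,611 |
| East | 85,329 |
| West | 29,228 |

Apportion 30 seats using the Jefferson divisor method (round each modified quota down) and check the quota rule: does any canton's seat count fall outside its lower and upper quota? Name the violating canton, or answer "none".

none

Standard quotas: North 4.913, South 9.482, East 11.623, West 3.981.
Jefferson allocation: North 5, South 9, East 12, West 4.
Every allocation lies between the lower and upper quota.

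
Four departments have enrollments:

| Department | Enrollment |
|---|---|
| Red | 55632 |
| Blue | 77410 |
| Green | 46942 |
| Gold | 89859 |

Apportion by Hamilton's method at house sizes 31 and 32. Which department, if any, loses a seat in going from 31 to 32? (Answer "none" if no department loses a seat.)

At 31 seats: Red 6, Blue 9, Green 6, Gold 10.
At 32 seats: Red 7, Blue 9, Green 5, Gold 11.
Green drops from 6 to 5.

Green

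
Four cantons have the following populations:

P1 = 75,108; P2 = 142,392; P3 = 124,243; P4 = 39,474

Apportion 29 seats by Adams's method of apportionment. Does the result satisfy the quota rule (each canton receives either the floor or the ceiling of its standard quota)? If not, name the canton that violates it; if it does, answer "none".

none

Standard quotas: P1 5.714, P2 10.832, P3 9.451, P4 3.003.
Adams allocation: P1 6, P2 11, P3 9, P4 3.
Every allocation lies between the lower and upper quota.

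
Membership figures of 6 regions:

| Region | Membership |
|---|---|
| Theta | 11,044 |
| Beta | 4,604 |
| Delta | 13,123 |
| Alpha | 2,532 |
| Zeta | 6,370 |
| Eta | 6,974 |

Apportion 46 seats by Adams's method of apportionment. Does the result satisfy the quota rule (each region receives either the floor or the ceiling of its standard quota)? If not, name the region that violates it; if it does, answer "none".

Standard quotas: Theta 11.379, Beta 4.744, Delta 13.521, Alpha 2.609, Zeta 6.563, Eta 7.185.
Adams allocation: Theta 11, Beta 5, Delta 13, Alpha 3, Zeta 7, Eta 7.
Every allocation lies between the lower and upper quota.

none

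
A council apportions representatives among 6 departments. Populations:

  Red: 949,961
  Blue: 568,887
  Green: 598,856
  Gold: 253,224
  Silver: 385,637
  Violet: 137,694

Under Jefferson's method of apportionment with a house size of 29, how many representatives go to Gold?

2

Standard divisor 2894259/29 ≈ 99802.034; standard quotas: Red 9.518, Blue 5.700, Green 6.000, Gold 2.537, Silver 3.864, Violet 1.380.
Rounding down gives 9, 5, 6, 2, 3, 1 = 26 seats, so the divisor must be adjusted.
With modified divisor 90600: modified quotas Red 10.485, Blue 6.279, Green 6.610, Gold 2.795, Silver 4.256, Violet 1.520.
Rounding down: Red 10, Blue 6, Green 6, Gold 2, Silver 4, Violet 1 (total 29).
Gold receives 2.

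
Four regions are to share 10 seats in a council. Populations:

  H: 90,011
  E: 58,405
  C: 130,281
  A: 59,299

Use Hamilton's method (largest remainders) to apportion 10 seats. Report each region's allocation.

The standard divisor is 337996/10 ≈ 33799.6.
Standard quotas: H 2.6631, E 1.7280, C 3.8545, A 1.7544.
Lower quotas: H 2, E 1, C 3, A 1 (sum 7, leaving 3 seats).
Remainders in descending order: C 0.8545, A 0.7544, E 0.7280, H 0.6631.
The surplus seats go to C, A, E.

H 2, E 2, C 4, A 2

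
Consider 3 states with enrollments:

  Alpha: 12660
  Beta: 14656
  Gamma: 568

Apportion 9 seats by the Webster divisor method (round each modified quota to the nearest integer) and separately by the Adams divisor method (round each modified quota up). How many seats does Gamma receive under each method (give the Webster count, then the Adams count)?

Webster: Alpha 4, Beta 5, Gamma 0.
Adams: Alpha 4, Beta 4, Gamma 1.
Gamma gets 0 under Webster and 1 under Adams.

0 and 1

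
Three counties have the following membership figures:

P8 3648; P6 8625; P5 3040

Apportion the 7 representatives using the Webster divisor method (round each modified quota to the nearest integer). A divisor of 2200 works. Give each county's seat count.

With modified divisor 2200: modified quotas P8 1.658, P6 3.920, P5 1.382.
Rounding to the nearest integer: P8 2, P6 4, P5 1 (total 7).

P8: 2, P6: 4, P5: 1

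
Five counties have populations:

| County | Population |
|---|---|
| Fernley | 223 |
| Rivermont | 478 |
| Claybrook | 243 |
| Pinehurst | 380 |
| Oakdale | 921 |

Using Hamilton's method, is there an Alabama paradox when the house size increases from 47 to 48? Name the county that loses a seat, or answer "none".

none

At 47 seats: Fernley 5, Rivermont 10, Claybrook 5, Pinehurst 8, Oakdale 19.
At 48 seats: Fernley 5, Rivermont 10, Claybrook 5, Pinehurst 8, Oakdale 20.
No county's allocation decreased.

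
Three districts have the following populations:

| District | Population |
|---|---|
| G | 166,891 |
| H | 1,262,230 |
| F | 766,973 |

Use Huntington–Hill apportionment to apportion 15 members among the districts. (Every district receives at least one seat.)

G: 1, H: 9, F: 5

With divisor 144392: modified quotas G 1.156, H 8.742, F 5.312.
Geometric-mean thresholds: G √(1·2)=1.414, H √(8·9)=8.485, F √(5·6)=5.477.
Each quota rounded against its threshold gives G 1, H 9, F 5 (total 15).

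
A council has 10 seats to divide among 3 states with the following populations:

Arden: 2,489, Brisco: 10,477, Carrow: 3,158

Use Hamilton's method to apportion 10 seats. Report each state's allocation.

Arden=2, Brisco=6, Carrow=2

The standard divisor is 16124/10 ≈ 1612.4.
Standard quotas: Arden 1.5437, Brisco 6.4978, Carrow 1.9586.
Lower quotas: Arden 1, Brisco 6, Carrow 1 (sum 8, leaving 2 seats).
Remainders in descending order: Carrow 0.9586, Arden 0.5437, Brisco 0.4978.
Largest remainders: Carrow, Arden receive the extra seats.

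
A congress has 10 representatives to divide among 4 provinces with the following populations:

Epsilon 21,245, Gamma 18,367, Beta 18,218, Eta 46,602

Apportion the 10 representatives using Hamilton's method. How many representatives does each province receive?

Epsilon: 2, Gamma: 2, Beta: 2, Eta: 4

Standard divisor: 104432 ÷ 10 ≈ 10443.2.
Standard quotas: Epsilon 2.0343, Gamma 1.7588, Beta 1.7445, Eta 4.4624.
Lower quotas: Epsilon 2, Gamma 1, Beta 1, Eta 4 (sum 8, leaving 2 seats).
Remainders in descending order: Gamma 0.7588, Beta 0.7445, Eta 0.4624, Epsilon 0.0343.
The surplus seats go to Gamma, Beta.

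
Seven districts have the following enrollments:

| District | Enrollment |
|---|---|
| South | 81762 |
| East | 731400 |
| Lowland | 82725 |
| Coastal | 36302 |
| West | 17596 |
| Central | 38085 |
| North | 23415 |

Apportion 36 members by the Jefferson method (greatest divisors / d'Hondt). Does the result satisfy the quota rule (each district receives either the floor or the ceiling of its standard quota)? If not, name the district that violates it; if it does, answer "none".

Standard quotas: South 2.911, East 26.037, Lowland 2.945, Coastal 1.292, West 0.626, Central 1.356, North 0.834.
Jefferson allocation: South 3, East 28, Lowland 3, Coastal 1, West 0, Central 1, North 0.
East has quota 26.037 (lower 26, upper 27) but receives 28 — outside the quota interval.

East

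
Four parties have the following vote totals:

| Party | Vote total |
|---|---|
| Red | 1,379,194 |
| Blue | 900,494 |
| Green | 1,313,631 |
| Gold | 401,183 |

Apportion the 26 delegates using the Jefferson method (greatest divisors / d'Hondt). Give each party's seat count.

Standard divisor 3994502/26 ≈ 153634.692; standard quotas: Red 8.977, Blue 5.861, Green 8.550, Gold 2.611.
Rounding down gives 8, 5, 8, 2 = 23 seats, so the divisor must be adjusted.
With modified divisor 141900: modified quotas Red 9.719, Blue 6.346, Green 9.257, Gold 2.827.
Rounding down: Red 9, Blue 6, Green 9, Gold 2 (total 26).

Red=9, Blue=6, Green=9, Gold=2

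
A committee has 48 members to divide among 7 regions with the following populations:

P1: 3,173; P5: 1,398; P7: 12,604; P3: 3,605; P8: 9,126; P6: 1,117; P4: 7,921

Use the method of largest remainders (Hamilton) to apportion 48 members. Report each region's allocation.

Total 38944; standard divisor 38944/48 ≈ 811.333.
Standard quotas: P1 3.9108, P5 1.7231, P7 15.5349, P3 4.4433, P8 11.2482, P6 1.3767, P4 9.7629.
Lower quotas: P1 3, P5 1, P7 15, P3 4, P8 11, P6 1, P4 9 (sum 44, leaving 4 seats).
Remainders in descending order: P1 0.9108, P4 0.7629, P5 0.7231, P7 0.5349, P3 0.4433, P6 0.3767, P8 0.2482.
The surplus seats go to P1, P4, P5, P7.

P1 4; P5 2; P7 16; P3 4; P8 11; P6 1; P4 10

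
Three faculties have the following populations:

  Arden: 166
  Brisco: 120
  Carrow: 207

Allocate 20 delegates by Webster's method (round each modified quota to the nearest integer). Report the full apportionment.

Standard divisor 493/20 ≈ 24.65; standard quotas: Arden 6.734, Brisco 4.868, Carrow 8.398.
Rounding to the nearest integer gives Arden 7, Brisco 5, Carrow 8 — total 20, matching the house size, so no adjustment is needed.

Arden 7, Brisco 5, Carrow 8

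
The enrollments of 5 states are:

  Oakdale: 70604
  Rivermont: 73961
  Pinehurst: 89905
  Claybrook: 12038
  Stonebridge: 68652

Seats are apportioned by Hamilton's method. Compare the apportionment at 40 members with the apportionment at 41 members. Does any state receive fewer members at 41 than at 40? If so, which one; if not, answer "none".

At 40 seats: Oakdale 9, Rivermont 9, Pinehurst 11, Claybrook 2, Stonebridge 9.
At 41 seats: Oakdale 9, Rivermont 10, Pinehurst 12, Claybrook 1, Stonebridge 9.
Claybrook drops from 2 to 1.

Claybrook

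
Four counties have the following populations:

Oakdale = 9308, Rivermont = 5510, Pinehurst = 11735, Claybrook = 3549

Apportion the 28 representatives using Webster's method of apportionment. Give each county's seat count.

Standard divisor 30102/28 ≈ 1075.071; standard quotas: Oakdale 8.658, Rivermont 5.125, Pinehurst 10.916, Claybrook 3.301.
Rounding to the nearest integer gives Oakdale 9, Rivermont 5, Pinehurst 11, Claybrook 3 — total 28, matching the house size, so no adjustment is needed.

Oakdale=9, Rivermont=5, Pinehurst=11, Claybrook=3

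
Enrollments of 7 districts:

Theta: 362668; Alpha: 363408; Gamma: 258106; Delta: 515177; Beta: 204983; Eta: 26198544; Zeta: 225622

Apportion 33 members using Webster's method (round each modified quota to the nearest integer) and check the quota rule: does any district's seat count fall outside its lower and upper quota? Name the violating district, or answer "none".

Eta

Standard quotas: Theta 0.425, Alpha 0.426, Gamma 0.303, Delta 0.604, Beta 0.240, Eta 30.736, Zeta 0.265.
Webster allocation: Theta 0, Alpha 0, Gamma 0, Delta 1, Beta 0, Eta 32, Zeta 0.
Eta has quota 30.736 (lower 30, upper 31) but receives 32 — outside the quota interval.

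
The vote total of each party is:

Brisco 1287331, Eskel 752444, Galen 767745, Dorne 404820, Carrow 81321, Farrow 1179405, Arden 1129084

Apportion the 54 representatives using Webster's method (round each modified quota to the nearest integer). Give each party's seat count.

Brisco: 13; Eskel: 7; Galen: 7; Dorne: 4; Carrow: 1; Farrow: 11; Arden: 11

Standard divisor 5602150/54 ≈ 103743.519; standard quotas: Brisco 12.409, Eskel 7.253, Galen 7.400, Dorne 3.902, Carrow 0.784, Farrow 11.368, Arden 10.883.
Rounding to the nearest integer gives 12, 7, 7, 4, 1, 11, 11 = 53 seats, so the divisor must be adjusted.
With modified divisor 102800: modified quotas Brisco 12.523, Eskel 7.319, Galen 7.468, Dorne 3.938, Carrow 0.791, Farrow 11.473, Arden 10.983.
Rounding to the nearest integer: Brisco 13, Eskel 7, Galen 7, Dorne 4, Carrow 1, Farrow 11, Arden 11 (total 54).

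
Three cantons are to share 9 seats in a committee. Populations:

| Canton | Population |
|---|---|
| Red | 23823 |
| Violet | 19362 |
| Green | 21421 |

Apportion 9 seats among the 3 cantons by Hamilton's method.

Standard divisor: 64606 ÷ 9 ≈ 7178.444.
Standard quotas: Red 3.3187, Violet 2.6972, Green 2.9841.
Lower quotas: Red 3, Violet 2, Green 2 (sum 7, leaving 2 seats).
Remainders in descending order: Green 0.9841, Violet 0.6972, Red 0.3187.
Largest remainders: Green, Violet receive the extra seats.

Red=3, Violet=3, Green=3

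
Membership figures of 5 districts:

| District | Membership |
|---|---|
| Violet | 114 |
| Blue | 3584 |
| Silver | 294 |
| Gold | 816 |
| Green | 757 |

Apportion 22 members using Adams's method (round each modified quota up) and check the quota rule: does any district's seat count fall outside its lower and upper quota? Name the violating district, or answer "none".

Standard quotas: Violet 0.451, Blue 14.169, Silver 1.162, Gold 3.226, Green 2.993.
Adams allocation: Violet 1, Blue 13, Silver 2, Gold 3, Green 3.
Blue has quota 14.169 (lower 14, upper 15) but receives 13 — outside the quota interval.

Blue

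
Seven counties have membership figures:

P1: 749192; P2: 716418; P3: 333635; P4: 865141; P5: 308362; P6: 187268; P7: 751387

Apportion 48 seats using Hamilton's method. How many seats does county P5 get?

4

Standard divisor: 3911403 ÷ 48 ≈ 81487.562.
Standard quotas: P1 9.1939, P2 8.7917, P3 4.0943, P4 10.6168, P5 3.7842, P6 2.2981, P7 9.2209.
Lower quotas: P1 9, P2 8, P3 4, P4 10, P5 3, P6 2, P7 9 (sum 45, leaving 3 seats).
Remainders in descending order: P2 0.7917, P5 0.7842, P4 0.6168, P6 0.2981, P7 0.2209, P1 0.1939, P3 0.0943.
The surplus seats go to P2, P5, P4.
P5 receives 4.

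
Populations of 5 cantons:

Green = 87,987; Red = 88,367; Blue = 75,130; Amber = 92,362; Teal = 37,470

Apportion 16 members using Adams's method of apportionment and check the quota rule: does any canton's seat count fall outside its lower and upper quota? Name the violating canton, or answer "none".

Standard quotas: Green 3.692, Red 3.708, Blue 3.152, Amber 3.876, Teal 1.572.
Adams allocation: Green 3, Red 4, Blue 3, Amber 4, Teal 2.
Every allocation lies between the lower and upper quota.

none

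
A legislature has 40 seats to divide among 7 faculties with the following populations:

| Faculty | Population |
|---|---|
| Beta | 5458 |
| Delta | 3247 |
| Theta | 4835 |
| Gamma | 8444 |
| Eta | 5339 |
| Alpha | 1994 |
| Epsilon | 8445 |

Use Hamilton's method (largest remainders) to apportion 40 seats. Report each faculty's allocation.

Beta 6, Delta 3, Theta 5, Gamma 9, Eta 6, Alpha 2, Epsilon 9

Standard divisor: 37762 ÷ 40 ≈ 944.05.
Standard quotas: Beta 5.7815, Delta 3.4394, Theta 5.1216, Gamma 8.9444, Eta 5.6554, Alpha 2.1122, Epsilon 8.9455.
Lower quotas: Beta 5, Delta 3, Theta 5, Gamma 8, Eta 5, Alpha 2, Epsilon 8 (sum 36, leaving 4 seats).
Remainders in descending order: Epsilon 0.9455, Gamma 0.9444, Beta 0.7815, Eta 0.6554, Delta 0.4394, Theta 0.1216, Alpha 0.1122.
Largest remainders: Epsilon, Gamma, Beta, Eta receive the extra seats.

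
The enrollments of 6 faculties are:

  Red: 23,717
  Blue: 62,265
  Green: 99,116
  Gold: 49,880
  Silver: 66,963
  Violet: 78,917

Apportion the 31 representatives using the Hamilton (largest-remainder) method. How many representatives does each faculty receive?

Total 380858; standard divisor 380858/31 ≈ 12285.742.
Standard quotas: Red 1.9304, Blue 5.0681, Green 8.0676, Gold 4.0600, Silver 5.4505, Violet 6.4235.
Lower quotas: Red 1, Blue 5, Green 8, Gold 4, Silver 5, Violet 6 (sum 29, leaving 2 seats).
Remainders in descending order: Red 0.9304, Silver 0.4505, Violet 0.4235, Blue 0.0681, Green 0.0676, Gold 0.0600.
The surplus seats go to Red, Silver.

Red 2, Blue 5, Green 8, Gold 4, Silver 6, Violet 6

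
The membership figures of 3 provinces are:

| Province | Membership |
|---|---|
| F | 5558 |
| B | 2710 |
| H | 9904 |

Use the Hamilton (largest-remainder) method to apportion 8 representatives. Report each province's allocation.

The standard divisor is 18172/8 ≈ 2271.5.
Standard quotas: F 2.4468, B 1.1930, H 4.3601.
Lower quotas: F 2, B 1, H 4 (sum 7, leaving 1 seat).
Remainders in descending order: F 0.4468, H 0.3601, B 0.1930.
Largest remainder: F receives the extra seat.

F: 3; B: 1; H: 4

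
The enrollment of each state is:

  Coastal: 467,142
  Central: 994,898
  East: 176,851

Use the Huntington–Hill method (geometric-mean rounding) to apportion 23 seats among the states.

With divisor 72140: modified quotas Coastal 6.475, Central 13.791, East 2.451.
Geometric-mean thresholds: Coastal √(6·7)=6.481, Central √(13·14)=13.491, East √(2·3)=2.449.
Each quota rounded against its threshold gives Coastal 6, Central 14, East 3 (total 23).

Coastal=6, Central=14, East=3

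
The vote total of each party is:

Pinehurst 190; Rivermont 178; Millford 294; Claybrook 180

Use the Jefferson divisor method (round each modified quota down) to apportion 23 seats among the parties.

Pinehurst=5, Rivermont=5, Millford=8, Claybrook=5

Standard divisor 842/23 ≈ 36.609; standard quotas: Pinehurst 5.190, Rivermont 4.862, Millford 8.031, Claybrook 4.917.
Rounding down gives 5, 4, 8, 4 = 21 seats, so the divisor must be adjusted.
With modified divisor 34: modified quotas Pinehurst 5.588, Rivermont 5.235, Millford 8.647, Claybrook 5.294.
Rounding down: Pinehurst 5, Rivermont 5, Millford 8, Claybrook 5 (total 23).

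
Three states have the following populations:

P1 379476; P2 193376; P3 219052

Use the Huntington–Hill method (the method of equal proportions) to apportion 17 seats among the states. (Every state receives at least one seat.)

P1 8, P2 4, P3 5

With divisor 46852: modified quotas P1 8.099, P2 4.127, P3 4.675.
Geometric-mean thresholds: P1 √(8·9)=8.485, P2 √(4·5)=4.472, P3 √(4·5)=4.472.
Each quota rounded against its threshold gives P1 8, P2 4, P3 5 (total 17).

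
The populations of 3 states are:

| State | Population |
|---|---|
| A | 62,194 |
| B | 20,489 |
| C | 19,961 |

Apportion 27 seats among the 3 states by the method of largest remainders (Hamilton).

A 16, B 6, C 5

Standard divisor: 102644 ÷ 27 ≈ 3801.63.
Standard quotas: A 16.3598, B 5.3895, C 5.2506.
Lower quotas: A 16, B 5, C 5 (sum 26, leaving 1 seat).
Remainders in descending order: B 0.3895, A 0.3598, C 0.2506.
Largest remainder: B receives the extra seat.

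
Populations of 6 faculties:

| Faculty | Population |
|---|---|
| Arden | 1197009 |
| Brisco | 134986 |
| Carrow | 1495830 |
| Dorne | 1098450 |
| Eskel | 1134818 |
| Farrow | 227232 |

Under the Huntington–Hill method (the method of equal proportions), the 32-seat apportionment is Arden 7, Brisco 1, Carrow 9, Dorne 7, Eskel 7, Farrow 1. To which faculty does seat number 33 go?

Farrow

Priority for the next seat is population ÷ (√(s·(s+1))).
Priorities: Arden 159957.056, Brisco 95449.516, Carrow 157674.326, Dorne 146786.556, Eskel 151646.434, Farrow 160677.288.
Highest priority: Farrow.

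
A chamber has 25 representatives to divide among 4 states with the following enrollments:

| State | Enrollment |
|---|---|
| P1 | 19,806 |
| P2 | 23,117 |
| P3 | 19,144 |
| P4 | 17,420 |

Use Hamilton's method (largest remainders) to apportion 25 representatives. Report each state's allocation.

P1=6; P2=7; P3=6; P4=6

Standard divisor: 79487 ÷ 25 ≈ 3179.48.
Standard quotas: P1 6.2293, P2 7.2707, P3 6.0211, P4 5.4789.
Lower quotas: P1 6, P2 7, P3 6, P4 5 (sum 24, leaving 1 seat).
Remainders in descending order: P4 0.4789, P2 0.2707, P1 0.2293, P3 0.0211.
Largest remainder: P4 receives the extra seat.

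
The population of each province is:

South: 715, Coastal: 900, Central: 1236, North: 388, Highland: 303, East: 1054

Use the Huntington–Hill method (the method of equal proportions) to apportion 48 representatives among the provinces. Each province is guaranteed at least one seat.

South=8, Coastal=9, Central=13, North=4, Highland=3, East=11

With divisor 95: modified quotas South 7.526, Coastal 9.474, Central 13.011, North 4.084, Highland 3.189, East 11.095.
Geometric-mean thresholds: South √(7·8)=7.483, Coastal √(9·10)=9.487, Central √(13·14)=13.491, North √(4·5)=4.472, Highland √(3·4)=3.464, East √(11·12)=11.489.
Each quota rounded against its threshold gives South 8, Coastal 9, Central 13, North 4, Highland 3, East 11 (total 48).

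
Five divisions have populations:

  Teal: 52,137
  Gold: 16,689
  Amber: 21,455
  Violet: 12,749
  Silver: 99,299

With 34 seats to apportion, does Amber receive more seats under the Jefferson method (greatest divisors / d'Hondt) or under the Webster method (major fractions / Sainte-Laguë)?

Webster

Jefferson: Teal 9, Gold 3, Amber 3, Violet 2, Silver 17.
Webster: Teal 9, Gold 3, Amber 4, Violet 2, Silver 16.
Amber gets 3 under Jefferson and 4 under Webster.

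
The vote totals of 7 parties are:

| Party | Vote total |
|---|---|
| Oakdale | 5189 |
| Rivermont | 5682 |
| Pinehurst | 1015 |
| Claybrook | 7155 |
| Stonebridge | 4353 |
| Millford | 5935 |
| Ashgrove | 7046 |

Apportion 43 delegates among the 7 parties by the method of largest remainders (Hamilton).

Oakdale 6, Rivermont 7, Pinehurst 1, Claybrook 9, Stonebridge 5, Millford 7, Ashgrove 8

Total 36375; standard divisor 36375/43 ≈ 845.93.
Standard quotas: Oakdale 6.1341, Rivermont 6.7169, Pinehurst 1.1999, Claybrook 8.4581, Stonebridge 5.1458, Millford 7.0159, Ashgrove 8.3293.
Lower quotas: Oakdale 6, Rivermont 6, Pinehurst 1, Claybrook 8, Stonebridge 5, Millford 7, Ashgrove 8 (sum 41, leaving 2 seats).
Remainders in descending order: Rivermont 0.7169, Claybrook 0.4581, Ashgrove 0.3293, Pinehurst 0.1999, Stonebridge 0.1458, Oakdale 0.1341, Millford 0.0159.
The surplus seats go to Rivermont, Claybrook.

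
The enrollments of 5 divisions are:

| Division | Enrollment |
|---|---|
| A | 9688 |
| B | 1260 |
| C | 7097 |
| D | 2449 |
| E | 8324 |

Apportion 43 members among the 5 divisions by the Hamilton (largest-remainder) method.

Total 28818; standard divisor 28818/43 ≈ 670.186.
Standard quotas: A 14.4557, B 1.8801, C 10.5896, D 3.6542, E 12.4204.
Lower quotas: A 14, B 1, C 10, D 3, E 12 (sum 40, leaving 3 seats).
Remainders in descending order: B 0.8801, D 0.6542, C 0.5896, A 0.4557, E 0.4204.
The surplus seats go to B, D, C.

A=14, B=2, C=11, D=4, E=12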